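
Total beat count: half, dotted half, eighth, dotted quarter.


Beat values:
  half = 2 beats
  dotted half = 3 beats
  eighth = 0.5 beats
  dotted quarter = 1.5 beats
Sum = 2 + 3 + 0.5 + 1.5
= 7 beats


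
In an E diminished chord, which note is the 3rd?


Diminished triad = root + minor 3rd (3 semitones) + diminished 5th (6 semitones)
A triad on E stacks thirds, so the chord tones use letter names E-G-B
Root: E
Minor 3rd above E: G
Diminished 5th above E: Bb
The 3rd = G


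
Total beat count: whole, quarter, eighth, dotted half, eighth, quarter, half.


Step by step:
Beat values:
  whole = 4 beats
  quarter = 1 beat
  eighth = 0.5 beats
  dotted half = 3 beats
  eighth = 0.5 beats
  quarter = 1 beat
  half = 2 beats
Sum = 4 + 1 + 0.5 + 3 + 0.5 + 1 + 2
= 12 beats


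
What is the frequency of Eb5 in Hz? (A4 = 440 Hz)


Reasoning:
f = 440 × 2^(n/12) where n = semitones from A4
Eb5: 6 semitones from A4
f = 440 × 2^(6/12)
f = 622.25 Hz


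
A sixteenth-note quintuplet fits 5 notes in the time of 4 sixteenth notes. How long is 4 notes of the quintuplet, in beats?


Solution.
Quintuplet: 5 notes occupy the space of 4 sixteenth notes
Space = 4 × 1/4 = 1 beat
Each quintuplet note = 1 / 5 = 1/5 beats
4 notes = 4 × 1/5 = 4/5
= 4/5 beats


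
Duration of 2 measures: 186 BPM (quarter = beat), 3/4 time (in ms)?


Quarter-note beat duration = 60000 / 186 ms
Beats per measure (3/4) = 3
One measure = 3 × 60000 / 186 = 180000 / 186 ms
2 measures = 2 × 180000 / 186 = 360000 / 186
= 1935.5 ms


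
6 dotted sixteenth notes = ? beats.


Solution.
Base sixteenth note = 1/4 beats
Dot 1 adds half the previous value: +1/8
One dotted sixteenth = 1/4 + 1/8 = 3/8
6 of them = 6 × 3/8 = 9/4
= 9/4 beats


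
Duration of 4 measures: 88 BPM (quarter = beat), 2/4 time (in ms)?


Working:
Quarter-note beat duration = 60000 / 88 ms
Beats per measure (2/4) = 2
One measure = 2 × 60000 / 88 = 120000 / 88 ms
4 measures = 4 × 120000 / 88 = 480000 / 88
= 5454.5 ms


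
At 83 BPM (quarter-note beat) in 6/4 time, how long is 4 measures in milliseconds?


Step by step:
Quarter-note beat duration = 60000 / 83 ms
Beats per measure (6/4) = 6
One measure = 6 × 60000 / 83 = 360000 / 83 ms
4 measures = 4 × 360000 / 83 = 1440000 / 83
= 17349.4 ms


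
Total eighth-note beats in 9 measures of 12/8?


Solution.
Time signature 12/8: the bottom number 8 means the eighth note gets one count
The top number 12 means 12 eighth-note beats per measure
Total = 12 × 9 measures
= 108 eighth-note beats


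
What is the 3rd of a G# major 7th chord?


Let's work it out.
Major 7th chord = root + major 3rd + perfect 5th + major 7th
Seventh chords stack in thirds, so the letter names are G-B-D-F
Root: G#
Major 3rd above G#: B#
Perfect 5th above G#: D#
Major 7th above G#: F##
The 3rd = B#


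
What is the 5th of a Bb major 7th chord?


Let's work it out.
Major 7th chord = root + major 3rd + perfect 5th + major 7th
Seventh chords stack in thirds, so the letter names are B-D-F-A
Root: Bb
Major 3rd above Bb: D
Perfect 5th above Bb: F
Major 7th above Bb: A
The 5th = F


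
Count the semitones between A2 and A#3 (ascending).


Working:
Absolute semitone position = octave×12 + chromatic position
A2: 2×12 + 9 = 33
A#3: 3×12 + 10 = 46
Difference = 46 - 33 = 13
= 13 semitones


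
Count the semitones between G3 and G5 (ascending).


Let's work it out.
Absolute semitone position = octave×12 + chromatic position
G3: 3×12 + 7 = 43
G5: 5×12 + 7 = 67
Difference = 67 - 43 = 24
= 24 semitones


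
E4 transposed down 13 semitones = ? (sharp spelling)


E4: chromatic position 4 in octave 4 → absolute = 4×12 + 4 = 52
Transpose down 13: 52 - 13 = 39
39 = 3×12 + 3 → D# in octave 3
Result = D#3


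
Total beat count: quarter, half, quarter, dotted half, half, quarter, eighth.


Let's work it out.
Beat values:
  quarter = 1 beat
  half = 2 beats
  quarter = 1 beat
  dotted half = 3 beats
  half = 2 beats
  quarter = 1 beat
  eighth = 0.5 beats
Sum = 1 + 2 + 1 + 3 + 2 + 1 + 0.5
= 10.5 beats


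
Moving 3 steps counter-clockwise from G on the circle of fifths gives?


Each counter-clockwise step moves down a perfect 5th (= up a perfect 4th)
From G: G → C → F → Bb
= Bb


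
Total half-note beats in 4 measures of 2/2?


Solution.
Time signature 2/2: the bottom number 2 means the half note gets one count
The top number 2 means 2 half-note beats per measure
Total = 2 × 4 measures
= 8 half-note beats


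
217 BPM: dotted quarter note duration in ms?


Solution.
One quarter-note beat = 60000 / BPM = 60000 / 217 ms
Dotted quarter note = 3/2 × quarter note
Duration = 3/2 × 60000 / 217 = 90000 / 217
= 414.7 ms


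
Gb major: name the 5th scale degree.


Let's work it out.
Major scale pattern: W-W-H-W-W-W-H (2-2-1-2-2-2-1 semitones)
Starting from Gb:
  Gb + 2 semitones → Ab
  Ab + 2 semitones → Bb
  Bb + 1 semitone → Cb
  Cb + 2 semitones → Db
  Db + 2 semitones → Eb
  Eb + 2 semitones → F
  F + 1 semitone → Gb
Scale: Gb Ab Bb Cb Db Eb F
Degree 5 = Db


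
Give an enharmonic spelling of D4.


Step by step:
Enharmonic notes sound the same pitch but are spelled with different letter names
D and Ebb name the same pitch class
= Ebb4


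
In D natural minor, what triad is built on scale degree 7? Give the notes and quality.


Solution.
D natural minor scale: D E F G A Bb C
Diatonic triad on degree 7 stacks scale notes 7, 2, 4: C E G
C→E = 4 semitones; C→G = 7 semitones → major triad
= C E G (major)


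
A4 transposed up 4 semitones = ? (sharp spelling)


A4: chromatic position 9 in octave 4 → absolute = 4×12 + 9 = 57
Transpose up 4: 57 + 4 = 61
61 = 5×12 + 1 → C# in octave 5
Result = C#5


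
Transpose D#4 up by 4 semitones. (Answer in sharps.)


D#4: chromatic position 3 in octave 4 → absolute = 4×12 + 3 = 51
Transpose up 4: 51 + 4 = 55
55 = 4×12 + 7 → G in octave 4
Result = G4


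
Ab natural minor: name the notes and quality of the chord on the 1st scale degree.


Reasoning:
Ab natural minor scale: Ab Bb Cb Db Eb Fb Gb
Diatonic triad on degree 1 stacks scale notes 1, 3, 5: Ab Cb Eb
Ab→Cb = 3 semitones; Ab→Eb = 7 semitones → minor triad
= Ab Cb Eb (minor)


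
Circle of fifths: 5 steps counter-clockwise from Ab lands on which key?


Step by step:
Each counter-clockwise step moves down a perfect 5th (= up a perfect 4th)
From Ab: Ab → Db → F#/Gb → B → E → A
= A


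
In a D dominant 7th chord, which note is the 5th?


Reasoning:
Dominant 7th chord = root + major 3rd + perfect 5th + minor 7th
Seventh chords stack in thirds, so the letter names are D-F-A-C
Root: D
Major 3rd above D: F#
Perfect 5th above D: A
Minor 7th above D: C
The 5th = A


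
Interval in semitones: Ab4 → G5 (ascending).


Working:
Absolute semitone position = octave×12 + chromatic position
Ab4: 4×12 + 8 = 56
G5: 5×12 + 7 = 67
Difference = 67 - 56 = 11
= 11 semitones


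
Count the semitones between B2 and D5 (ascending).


Let's work it out.
Absolute semitone position = octave×12 + chromatic position
B2: 2×12 + 11 = 35
D5: 5×12 + 2 = 62
Difference = 62 - 35 = 27
= 27 semitones


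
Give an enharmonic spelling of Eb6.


Enharmonic notes sound the same pitch but are spelled with different letter names
Eb and D# name the same pitch class
= D#6


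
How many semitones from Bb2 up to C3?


Solution.
Absolute semitone position = octave×12 + chromatic position
Bb2: 2×12 + 10 = 34
C3: 3×12 + 0 = 36
Difference = 36 - 34 = 2
= 2 semitones


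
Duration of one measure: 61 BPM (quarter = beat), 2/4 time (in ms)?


Quarter-note beat duration = 60000 / 61 ms
Beats per measure (2/4) = 2
One measure = 2 × 60000 / 61 = 120000 / 61 ms
= 1967.2 ms


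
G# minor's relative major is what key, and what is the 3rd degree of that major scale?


The relative major shares the key signature and is a minor 3rd above the minor tonic
A minor 3rd above G# is B
→ relative major of G# minor is B major
B major scale: B C# D# E F# G# A#
= B major; 3rd degree = D#


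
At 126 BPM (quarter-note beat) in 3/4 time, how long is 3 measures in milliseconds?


Step by step:
Quarter-note beat duration = 60000 / 126 ms
Beats per measure (3/4) = 3
One measure = 3 × 60000 / 126 = 180000 / 126 ms
3 measures = 3 × 180000 / 126 = 540000 / 126
= 4285.7 ms


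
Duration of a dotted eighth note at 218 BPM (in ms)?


One quarter-note beat = 60000 / BPM = 60000 / 218 ms
Dotted eighth note = 3/4 × quarter note
Duration = 3/4 × 60000 / 218 = 45000 / 218
= 206.4 ms


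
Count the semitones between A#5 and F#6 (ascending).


Working:
Absolute semitone position = octave×12 + chromatic position
A#5: 5×12 + 10 = 70
F#6: 6×12 + 6 = 78
Difference = 78 - 70 = 8
= 8 semitones


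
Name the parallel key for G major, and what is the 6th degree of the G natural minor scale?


Parallel keys share the same tonic but differ in mode
G major → parallel is G minor
G natural minor scale: G A Bb C D Eb F
= G minor; 6th degree = Eb


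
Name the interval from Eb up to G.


Step by step:
Letter names: E → G spans 3 letter names → a 3rd
Semitones: Eb → G = 4 half-steps
A 3rd of 4 semitones is a major 3rd
= major 3rd


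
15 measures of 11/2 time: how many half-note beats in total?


Time signature 11/2: the bottom number 2 means the half note gets one count
The top number 11 means 11 half-note beats per measure
Total = 11 × 15 measures
= 165 half-note beats


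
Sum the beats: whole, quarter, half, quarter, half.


Beat values:
  whole = 4 beats
  quarter = 1 beat
  half = 2 beats
  quarter = 1 beat
  half = 2 beats
Sum = 4 + 1 + 2 + 1 + 2
= 10 beats


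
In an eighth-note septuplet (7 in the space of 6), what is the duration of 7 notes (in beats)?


Let's work it out.
Septuplet: 7 notes occupy the space of 6 eighth notes
Space = 6 × 1/2 = 3 beats
Each septuplet note = 3 / 7 = 3/7 beats
7 notes = 7 × 3/7 = 3
= 3 beats


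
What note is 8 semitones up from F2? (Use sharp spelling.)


F2: chromatic position 5 in octave 2 → absolute = 2×12 + 5 = 29
Transpose up 8: 29 + 8 = 37
37 = 3×12 + 1 → C# in octave 3
Result = C#3


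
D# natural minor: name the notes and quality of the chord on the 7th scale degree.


Solution.
D# natural minor scale: D# E# F# G# A# B C#
Diatonic triad on degree 7 stacks scale notes 7, 2, 4: C# E# G#
C#→E# = 4 semitones; C#→G# = 7 semitones → major triad
= C# E# G# (major)


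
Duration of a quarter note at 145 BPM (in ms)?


One quarter-note beat = 60000 / BPM = 60000 / 145 ms
Duration = 60000 / 145
= 413.8 ms


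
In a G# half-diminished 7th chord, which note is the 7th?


Half-diminished 7th chord = root + minor 3rd + diminished 5th + minor 7th
Seventh chords stack in thirds, so the letter names are G-B-D-F
Root: G#
Minor 3rd above G#: B
Diminished 5th above G#: D
Minor 7th above G#: F#
The 7th = F#


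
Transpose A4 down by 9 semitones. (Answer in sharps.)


Solution.
A4: chromatic position 9 in octave 4 → absolute = 4×12 + 9 = 57
Transpose down 9: 57 - 9 = 48
48 = 4×12 + 0 → C in octave 4
Result = C4


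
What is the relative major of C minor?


Let's work it out.
The relative major shares the key signature and is a minor 3rd above the minor tonic
A minor 3rd above C is Eb
→ relative major of C minor is Eb major
= Eb major


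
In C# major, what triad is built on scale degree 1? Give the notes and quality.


Solution.
C# major scale: C# D# E# F# G# A# B#
Diatonic triad on degree 1 stacks scale notes 1, 3, 5: C# E# G#
C#→E# = 4 semitones; C#→G# = 7 semitones → major triad
= C# E# G# (major)


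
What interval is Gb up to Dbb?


Reasoning:
Letter names: G → D spans 5 letter names → a 5th
Semitones: Gb → Dbb = 6 half-steps
A 5th of 6 semitones is a diminished 5th
= diminished 5th


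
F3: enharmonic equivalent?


Solution.
Enharmonic notes sound the same pitch but are spelled with different letter names
F and E# name the same pitch class
= E#3


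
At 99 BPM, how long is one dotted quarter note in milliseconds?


One quarter-note beat = 60000 / BPM = 60000 / 99 ms
Dotted quarter note = 3/2 × quarter note
Duration = 3/2 × 60000 / 99 = 90000 / 99
= 909.1 ms


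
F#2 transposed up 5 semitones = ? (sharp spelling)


Working:
F#2: chromatic position 6 in octave 2 → absolute = 2×12 + 6 = 30
Transpose up 5: 30 + 5 = 35
35 = 2×12 + 11 → B in octave 2
Result = B2


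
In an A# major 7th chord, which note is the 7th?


Reasoning:
Major 7th chord = root + major 3rd + perfect 5th + major 7th
Seventh chords stack in thirds, so the letter names are A-C-E-G
Root: A#
Major 3rd above A#: C##
Perfect 5th above A#: E#
Major 7th above A#: G##
The 7th = G##


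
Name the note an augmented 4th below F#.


A 4th spans 4 letter names, so from F we land on C
An augmented 4th = 6 semitones below F#
Spell C at that pitch: C
= C


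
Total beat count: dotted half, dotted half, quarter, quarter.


Reasoning:
Beat values:
  dotted half = 3 beats
  dotted half = 3 beats
  quarter = 1 beat
  quarter = 1 beat
Sum = 3 + 3 + 1 + 1
= 8 beats


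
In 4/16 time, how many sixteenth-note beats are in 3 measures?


Working:
Time signature 4/16: the bottom number 16 means the sixteenth note gets one count
The top number 4 means 4 sixteenth-note beats per measure
Total = 4 × 3 measures
= 12 sixteenth-note beats


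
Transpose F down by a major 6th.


major 6th: 6 letter names, 9 semitones
Letter: F - 5 → A
Pitch: F - 9 semitones, spelled as an A → Ab
= Ab


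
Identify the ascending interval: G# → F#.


Working:
Letter names: G → F spans 7 letter names → a 7th
Semitones: G# → F# = 10 half-steps
A 7th of 10 semitones is a minor 7th
= minor 7th


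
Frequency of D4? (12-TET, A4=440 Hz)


Solution.
f = 440 × 2^(n/12) where n = semitones from A4
D4: -7 semitones from A4
f = 440 × 2^(-7/12)
f = 293.66 Hz


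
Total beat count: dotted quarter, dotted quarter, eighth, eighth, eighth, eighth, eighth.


Beat values:
  dotted quarter = 1.5 beats
  dotted quarter = 1.5 beats
  eighth = 0.5 beats
  eighth = 0.5 beats
  eighth = 0.5 beats
  eighth = 0.5 beats
  eighth = 0.5 beats
Sum = 1.5 + 1.5 + 0.5 + 0.5 + 0.5 + 0.5 + 0.5
= 5.5 beats


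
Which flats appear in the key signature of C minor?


Working:
Flat minor keys: A(0), D(1), G(2), C(3), F(4), Bb(5), Eb(6), Ab(7)
C minor has 3 flats
Order of flats: Bb Eb Ab Db Gb Cb Fb → first 3: Bb, Eb, Ab
= Bb, Eb, Ab


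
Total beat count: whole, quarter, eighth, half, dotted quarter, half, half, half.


Let's work it out.
Beat values:
  whole = 4 beats
  quarter = 1 beat
  eighth = 0.5 beats
  half = 2 beats
  dotted quarter = 1.5 beats
  half = 2 beats
  half = 2 beats
  half = 2 beats
Sum = 4 + 1 + 0.5 + 2 + 1.5 + 2 + 2 + 2
= 15 beats


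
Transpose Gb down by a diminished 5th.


Step by step:
diminished 5th: 5 letter names, 6 semitones
Letter: G - 4 → C
Pitch: Gb - 6 semitones, spelled as a C → C
= C


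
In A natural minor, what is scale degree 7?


Reasoning:
Natural minor scale pattern: W-H-W-W-H-W-W (2-1-2-2-1-2-2 semitones)
Starting from A:
  A + 2 semitones → B
  B + 1 semitone → C
  C + 2 semitones → D
  D + 2 semitones → E
  E + 1 semitone → F
  F + 2 semitones → G
  G + 2 semitones → A
Scale: A B C D E F G
Degree 7 = G


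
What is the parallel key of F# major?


Parallel keys share the same tonic but differ in mode
F# major → parallel is F# minor
= F# minor


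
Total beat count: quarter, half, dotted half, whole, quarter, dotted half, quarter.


Solution.
Beat values:
  quarter = 1 beat
  half = 2 beats
  dotted half = 3 beats
  whole = 4 beats
  quarter = 1 beat
  dotted half = 3 beats
  quarter = 1 beat
Sum = 1 + 2 + 3 + 4 + 1 + 3 + 1
= 15 beats


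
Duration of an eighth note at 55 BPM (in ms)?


One quarter-note beat = 60000 / BPM = 60000 / 55 ms
Eighth note = 1/2 × quarter note
Duration = 1/2 × 60000 / 55 = 30000 / 55
= 545.5 ms


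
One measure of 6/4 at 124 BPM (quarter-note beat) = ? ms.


Working:
Quarter-note beat duration = 60000 / 124 ms
Beats per measure (6/4) = 6
One measure = 6 × 60000 / 124 = 360000 / 124 ms
= 2903.2 ms


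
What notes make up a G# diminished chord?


Diminished triad = root + minor 3rd (3 semitones) + diminished 5th (6 semitones)
A triad on G# stacks thirds, so the chord tones use letter names G-B-D
Root: G#
Minor 3rd above G#: B
Diminished 5th above G#: D
Chord = G# B D


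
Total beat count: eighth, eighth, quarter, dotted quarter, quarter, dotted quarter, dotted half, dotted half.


Beat values:
  eighth = 0.5 beats
  eighth = 0.5 beats
  quarter = 1 beat
  dotted quarter = 1.5 beats
  quarter = 1 beat
  dotted quarter = 1.5 beats
  dotted half = 3 beats
  dotted half = 3 beats
Sum = 0.5 + 0.5 + 1 + 1.5 + 1 + 1.5 + 3 + 3
= 12 beats


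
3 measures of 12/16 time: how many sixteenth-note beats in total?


Solution.
Time signature 12/16: the bottom number 16 means the sixteenth note gets one count
The top number 12 means 12 sixteenth-note beats per measure
Total = 12 × 3 measures
= 36 sixteenth-note beats


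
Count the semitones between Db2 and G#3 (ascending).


Step by step:
Absolute semitone position = octave×12 + chromatic position
Db2: 2×12 + 1 = 25
G#3: 3×12 + 8 = 44
Difference = 44 - 25 = 19
= 19 semitones


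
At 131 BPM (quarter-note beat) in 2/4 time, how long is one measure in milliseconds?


Quarter-note beat duration = 60000 / 131 ms
Beats per measure (2/4) = 2
One measure = 2 × 60000 / 131 = 120000 / 131 ms
= 916.0 ms


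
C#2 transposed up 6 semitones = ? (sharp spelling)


Reasoning:
C#2: chromatic position 1 in octave 2 → absolute = 2×12 + 1 = 25
Transpose up 6: 25 + 6 = 31
31 = 2×12 + 7 → G in octave 2
Result = G2


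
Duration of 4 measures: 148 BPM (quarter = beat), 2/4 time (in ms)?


Let's work it out.
Quarter-note beat duration = 60000 / 148 ms
Beats per measure (2/4) = 2
One measure = 2 × 60000 / 148 = 120000 / 148 ms
4 measures = 4 × 120000 / 148 = 480000 / 148
= 3243.2 ms


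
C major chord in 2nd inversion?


Root position: C E G
2nd inversion: move root and 3rd up an octave
Bass note: G
Notes (bottom to top) = G C E


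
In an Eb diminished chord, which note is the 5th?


Reasoning:
Diminished triad = root + minor 3rd (3 semitones) + diminished 5th (6 semitones)
A triad on Eb stacks thirds, so the chord tones use letter names E-G-B
Root: Eb
Minor 3rd above Eb: Gb
Diminished 5th above Eb: Bbb
The 5th = Bbb


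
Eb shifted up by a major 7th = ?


major 7th: 7 letter names, 11 semitones
Letter: E + 6 → D
Pitch: Eb + 11 semitones, spelled as a D → D
= D


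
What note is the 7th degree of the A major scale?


Major scale pattern: W-W-H-W-W-W-H (2-2-1-2-2-2-1 semitones)
Starting from A:
  A + 2 semitones → B
  B + 2 semitones → C#
  C# + 1 semitone → D
  D + 2 semitones → E
  E + 2 semitones → F#
  F# + 2 semitones → G#
  G# + 1 semitone → A
Scale: A B C# D E F# G#
Degree 7 = G#


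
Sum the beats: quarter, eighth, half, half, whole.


Working:
Beat values:
  quarter = 1 beat
  eighth = 0.5 beats
  half = 2 beats
  half = 2 beats
  whole = 4 beats
Sum = 1 + 0.5 + 2 + 2 + 4
= 9.5 beats


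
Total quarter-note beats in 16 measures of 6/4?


Let's work it out.
Time signature 6/4: the bottom number 4 means the quarter note gets one count
The top number 6 means 6 quarter-note beats per measure
Total = 6 × 16 measures
= 96 quarter-note beats


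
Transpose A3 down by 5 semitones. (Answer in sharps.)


Let's work it out.
A3: chromatic position 9 in octave 3 → absolute = 3×12 + 9 = 45
Transpose down 5: 45 - 5 = 40
40 = 3×12 + 4 → E in octave 3
Result = E3


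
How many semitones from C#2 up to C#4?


Solution.
Absolute semitone position = octave×12 + chromatic position
C#2: 2×12 + 1 = 25
C#4: 4×12 + 1 = 49
Difference = 49 - 25 = 24
= 24 semitones


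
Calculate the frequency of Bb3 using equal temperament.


Working:
f = 440 × 2^(n/12) where n = semitones from A4
Bb3: -11 semitones from A4
f = 440 × 2^(-11/12)
f = 233.08 Hz


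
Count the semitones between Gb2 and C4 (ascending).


Step by step:
Absolute semitone position = octave×12 + chromatic position
Gb2: 2×12 + 6 = 30
C4: 4×12 + 0 = 48
Difference = 48 - 30 = 18
= 18 semitones


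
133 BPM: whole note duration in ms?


Let's work it out.
One quarter-note beat = 60000 / BPM = 60000 / 133 ms
Whole note = 4 × quarter note
Duration = 4 × 60000 / 133 = 240000 / 133
= 1804.5 ms


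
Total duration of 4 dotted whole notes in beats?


Base whole note = 4 beats
Dot 1 adds half the previous value: +2
One dotted whole = 4 + 2 = 6
4 of them = 4 × 6 = 24
= 24 beats


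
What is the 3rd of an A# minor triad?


Reasoning:
Minor triad = root + minor 3rd (3 semitones) + perfect 5th (7 semitones)
A triad on A# stacks thirds, so the chord tones use letter names A-C-E
Root: A#
Minor 3rd above A#: C#
Perfect 5th above A#: E#
The 3rd = C#


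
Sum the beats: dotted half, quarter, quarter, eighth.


Let's work it out.
Beat values:
  dotted half = 3 beats
  quarter = 1 beat
  quarter = 1 beat
  eighth = 0.5 beats
Sum = 3 + 1 + 1 + 0.5
= 5.5 beats


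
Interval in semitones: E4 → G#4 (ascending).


Step by step:
Absolute semitone position = octave×12 + chromatic position
E4: 4×12 + 4 = 52
G#4: 4×12 + 8 = 56
Difference = 56 - 52 = 4
= 4 semitones


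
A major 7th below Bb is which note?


Let's work it out.
A 7th spans 7 letter names, so from B we land on C
A major 7th = 11 semitones below Bb
Spell C at that pitch: Cb
= Cb


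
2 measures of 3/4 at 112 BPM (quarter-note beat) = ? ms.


Quarter-note beat duration = 60000 / 112 ms
Beats per measure (3/4) = 3
One measure = 3 × 60000 / 112 = 180000 / 112 ms
2 measures = 2 × 180000 / 112 = 360000 / 112
= 3214.3 ms


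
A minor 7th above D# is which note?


Reasoning:
A 7th spans 7 letter names, so from D we land on C
A minor 7th = 10 semitones above D#
Spell C at that pitch: C#
= C#


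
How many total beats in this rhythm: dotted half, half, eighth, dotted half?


Step by step:
Beat values:
  dotted half = 3 beats
  half = 2 beats
  eighth = 0.5 beats
  dotted half = 3 beats
Sum = 3 + 2 + 0.5 + 3
= 8.5 beats


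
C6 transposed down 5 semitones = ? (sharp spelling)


C6: chromatic position 0 in octave 6 → absolute = 6×12 + 0 = 72
Transpose down 5: 72 - 5 = 67
67 = 5×12 + 7 → G in octave 5
Result = G5


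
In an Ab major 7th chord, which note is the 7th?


Working:
Major 7th chord = root + major 3rd + perfect 5th + major 7th
Seventh chords stack in thirds, so the letter names are A-C-E-G
Root: Ab
Major 3rd above Ab: C
Perfect 5th above Ab: Eb
Major 7th above Ab: G
The 7th = G


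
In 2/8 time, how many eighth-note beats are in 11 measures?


Solution.
Time signature 2/8: the bottom number 8 means the eighth note gets one count
The top number 2 means 2 eighth-note beats per measure
Total = 2 × 11 measures
= 22 eighth-note beats


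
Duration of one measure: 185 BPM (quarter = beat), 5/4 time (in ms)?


Quarter-note beat duration = 60000 / 185 ms
Beats per measure (5/4) = 5
One measure = 5 × 60000 / 185 = 300000 / 185 ms
= 1621.6 ms


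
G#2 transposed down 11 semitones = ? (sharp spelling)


Working:
G#2: chromatic position 8 in octave 2 → absolute = 2×12 + 8 = 32
Transpose down 11: 32 - 11 = 21
21 = 1×12 + 9 → A in octave 1
Result = A1


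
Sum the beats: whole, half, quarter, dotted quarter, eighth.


Solution.
Beat values:
  whole = 4 beats
  half = 2 beats
  quarter = 1 beat
  dotted quarter = 1.5 beats
  eighth = 0.5 beats
Sum = 4 + 2 + 1 + 1.5 + 0.5
= 9 beats


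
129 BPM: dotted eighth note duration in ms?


Let's work it out.
One quarter-note beat = 60000 / BPM = 60000 / 129 ms
Dotted eighth note = 3/4 × quarter note
Duration = 3/4 × 60000 / 129 = 45000 / 129
= 348.8 ms


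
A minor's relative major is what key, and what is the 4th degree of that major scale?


Step by step:
The relative major shares the key signature and is a minor 3rd above the minor tonic
A minor 3rd above A is C
→ relative major of A minor is C major
C major scale: C D E F G A B
= C major; 4th degree = F


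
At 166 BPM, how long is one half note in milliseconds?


Working:
One quarter-note beat = 60000 / BPM = 60000 / 166 ms
Half note = 2 × quarter note
Duration = 2 × 60000 / 166 = 120000 / 166
= 722.9 ms


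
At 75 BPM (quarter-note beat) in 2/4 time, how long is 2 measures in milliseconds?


Quarter-note beat duration = 60000 / 75 ms
Beats per measure (2/4) = 2
One measure = 2 × 60000 / 75 = 120000 / 75 ms
2 measures = 2 × 120000 / 75 = 240000 / 75
= 3200.0 ms


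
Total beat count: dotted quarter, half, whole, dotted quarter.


Working:
Beat values:
  dotted quarter = 1.5 beats
  half = 2 beats
  whole = 4 beats
  dotted quarter = 1.5 beats
Sum = 1.5 + 2 + 4 + 1.5
= 9 beats


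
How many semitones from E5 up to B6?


Let's work it out.
Absolute semitone position = octave×12 + chromatic position
E5: 5×12 + 4 = 64
B6: 6×12 + 11 = 83
Difference = 83 - 64 = 19
= 19 semitones


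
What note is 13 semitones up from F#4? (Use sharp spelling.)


Reasoning:
F#4: chromatic position 6 in octave 4 → absolute = 4×12 + 6 = 54
Transpose up 13: 54 + 13 = 67
67 = 5×12 + 7 → G in octave 5
Result = G5


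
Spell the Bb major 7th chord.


Solution.
Major 7th chord = root + major 3rd + perfect 5th + major 7th
Seventh chords stack in thirds, so the letter names are B-D-F-A
Root: Bb
Major 3rd above Bb: D
Perfect 5th above Bb: F
Major 7th above Bb: A
Chord = Bb D F A


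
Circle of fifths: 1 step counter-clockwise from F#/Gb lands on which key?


Step by step:
Each counter-clockwise step moves down a perfect 5th (= up a perfect 4th)
From F#/Gb: F#/Gb → B
= B


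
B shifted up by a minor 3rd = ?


Solution.
minor 3rd: 3 letter names, 3 semitones
Letter: B + 2 → D
Pitch: B + 3 semitones, spelled as a D → D
= D


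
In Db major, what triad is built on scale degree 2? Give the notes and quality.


Let's work it out.
Db major scale: Db Eb F Gb Ab Bb C
Diatonic triad on degree 2 stacks scale notes 2, 4, 6: Eb Gb Bb
Eb→Gb = 3 semitones; Eb→Bb = 7 semitones → minor triad
= Eb Gb Bb (minor)


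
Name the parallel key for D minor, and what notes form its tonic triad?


Let's work it out.
Parallel keys share the same tonic but differ in mode
D minor → parallel is D major
Tonic triad of D major = D F# A
= D major; triad = D F# A


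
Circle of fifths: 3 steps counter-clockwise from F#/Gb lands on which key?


Each counter-clockwise step moves down a perfect 5th (= up a perfect 4th)
From F#/Gb: F#/Gb → B → E → A
= A


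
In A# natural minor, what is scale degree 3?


Step by step:
Natural minor scale pattern: W-H-W-W-H-W-W (2-1-2-2-1-2-2 semitones)
Starting from A#:
  A# + 2 semitones → B#
  B# + 1 semitone → C#
  C# + 2 semitones → D#
  D# + 2 semitones → E#
  E# + 1 semitone → F#
  F# + 2 semitones → G#
  G# + 2 semitones → A#
Scale: A# B# C# D# E# F# G#
Degree 3 = C#


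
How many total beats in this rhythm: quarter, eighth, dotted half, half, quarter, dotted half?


Reasoning:
Beat values:
  quarter = 1 beat
  eighth = 0.5 beats
  dotted half = 3 beats
  half = 2 beats
  quarter = 1 beat
  dotted half = 3 beats
Sum = 1 + 0.5 + 3 + 2 + 1 + 3
= 10.5 beats


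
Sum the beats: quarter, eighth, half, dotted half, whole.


Reasoning:
Beat values:
  quarter = 1 beat
  eighth = 0.5 beats
  half = 2 beats
  dotted half = 3 beats
  whole = 4 beats
Sum = 1 + 0.5 + 2 + 3 + 4
= 10.5 beats


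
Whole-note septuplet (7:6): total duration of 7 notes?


Solution.
Septuplet: 7 notes occupy the space of 6 whole notes
Space = 6 × 4 = 24 beats
Each septuplet note = 24 / 7 = 24/7 beats
7 notes = 7 × 24/7 = 24
= 24 beats


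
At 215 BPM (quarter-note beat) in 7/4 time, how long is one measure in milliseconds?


Working:
Quarter-note beat duration = 60000 / 215 ms
Beats per measure (7/4) = 7
One measure = 7 × 60000 / 215 = 420000 / 215 ms
= 1953.5 ms


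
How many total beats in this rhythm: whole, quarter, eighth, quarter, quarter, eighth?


Beat values:
  whole = 4 beats
  quarter = 1 beat
  eighth = 0.5 beats
  quarter = 1 beat
  quarter = 1 beat
  eighth = 0.5 beats
Sum = 4 + 1 + 0.5 + 1 + 1 + 0.5
= 8 beats


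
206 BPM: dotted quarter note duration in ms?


One quarter-note beat = 60000 / BPM = 60000 / 206 ms
Dotted quarter note = 3/2 × quarter note
Duration = 3/2 × 60000 / 206 = 90000 / 206
= 436.9 ms


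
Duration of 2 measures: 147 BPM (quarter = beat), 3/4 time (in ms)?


Solution.
Quarter-note beat duration = 60000 / 147 ms
Beats per measure (3/4) = 3
One measure = 3 × 60000 / 147 = 180000 / 147 ms
2 measures = 2 × 180000 / 147 = 360000 / 147
= 2449.0 ms


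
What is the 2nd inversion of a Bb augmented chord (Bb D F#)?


Solution.
Root position: Bb D F#
2nd inversion: move root and 3rd up an octave
Bass note: F#
Notes (bottom to top) = F# Bb D


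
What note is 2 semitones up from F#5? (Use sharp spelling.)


Working:
F#5: chromatic position 6 in octave 5 → absolute = 5×12 + 6 = 66
Transpose up 2: 66 + 2 = 68
68 = 5×12 + 8 → G# in octave 5
Result = G#5


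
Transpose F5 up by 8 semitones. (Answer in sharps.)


Reasoning:
F5: chromatic position 5 in octave 5 → absolute = 5×12 + 5 = 65
Transpose up 8: 65 + 8 = 73
73 = 6×12 + 1 → C# in octave 6
Result = C#6


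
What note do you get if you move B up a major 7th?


Step by step:
major 7th: 7 letter names, 11 semitones
Letter: B + 6 → A
Pitch: B + 11 semitones, spelled as an A → A#
= A#


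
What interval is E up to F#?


Working:
Letter names: E → F spans 2 letter names → a 2nd
Semitones: E → F# = 2 half-steps
A 2nd of 2 semitones is a major 2nd
= major 2nd


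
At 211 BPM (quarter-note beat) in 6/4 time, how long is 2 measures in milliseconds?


Quarter-note beat duration = 60000 / 211 ms
Beats per measure (6/4) = 6
One measure = 6 × 60000 / 211 = 360000 / 211 ms
2 measures = 2 × 360000 / 211 = 720000 / 211
= 3412.3 ms


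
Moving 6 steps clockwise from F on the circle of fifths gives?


Working:
Each clockwise step on the circle of fifths moves up a perfect 5th
From F: F → C → G → D → A → E → B
= B


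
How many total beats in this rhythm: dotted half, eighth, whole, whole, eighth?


Beat values:
  dotted half = 3 beats
  eighth = 0.5 beats
  whole = 4 beats
  whole = 4 beats
  eighth = 0.5 beats
Sum = 3 + 0.5 + 4 + 4 + 0.5
= 12 beats


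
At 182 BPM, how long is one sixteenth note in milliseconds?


Working:
One quarter-note beat = 60000 / BPM = 60000 / 182 ms
Sixteenth note = 1/4 × quarter note
Duration = 1/4 × 60000 / 182 = 15000 / 182
= 82.4 ms


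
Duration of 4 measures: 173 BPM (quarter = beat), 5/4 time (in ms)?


Quarter-note beat duration = 60000 / 173 ms
Beats per measure (5/4) = 5
One measure = 5 × 60000 / 173 = 300000 / 173 ms
4 measures = 4 × 300000 / 173 = 1200000 / 173
= 6936.4 ms


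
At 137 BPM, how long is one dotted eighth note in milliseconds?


Solution.
One quarter-note beat = 60000 / BPM = 60000 / 137 ms
Dotted eighth note = 3/4 × quarter note
Duration = 3/4 × 60000 / 137 = 45000 / 137
= 328.5 ms


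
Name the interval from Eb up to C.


Solution.
Letter names: E → C spans 6 letter names → a 6th
Semitones: Eb → C = 9 half-steps
A 6th of 9 semitones is a major 6th
= major 6th


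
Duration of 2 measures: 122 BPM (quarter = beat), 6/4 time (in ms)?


Let's work it out.
Quarter-note beat duration = 60000 / 122 ms
Beats per measure (6/4) = 6
One measure = 6 × 60000 / 122 = 360000 / 122 ms
2 measures = 2 × 360000 / 122 = 720000 / 122
= 5901.6 ms


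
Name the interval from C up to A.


Letter names: C → A spans 6 letter names → a 6th
Semitones: C → A = 9 half-steps
A 6th of 9 semitones is a major 6th
= major 6th


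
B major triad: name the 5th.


Major triad = root + major 3rd (4 semitones) + perfect 5th (7 semitones)
A triad on B stacks thirds, so the chord tones use letter names B-D-F
Root: B
Major 3rd above B: D#
Perfect 5th above B: F#
The 5th = F#


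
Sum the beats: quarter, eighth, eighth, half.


Let's work it out.
Beat values:
  quarter = 1 beat
  eighth = 0.5 beats
  eighth = 0.5 beats
  half = 2 beats
Sum = 1 + 0.5 + 0.5 + 2
= 4 beats


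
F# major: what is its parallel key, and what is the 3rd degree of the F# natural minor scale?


Solution.
Parallel keys share the same tonic but differ in mode
F# major → parallel is F# minor
F# natural minor scale: F# G# A B C# D E
= F# minor; 3rd degree = A


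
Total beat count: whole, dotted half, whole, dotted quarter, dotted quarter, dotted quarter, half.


Beat values:
  whole = 4 beats
  dotted half = 3 beats
  whole = 4 beats
  dotted quarter = 1.5 beats
  dotted quarter = 1.5 beats
  dotted quarter = 1.5 beats
  half = 2 beats
Sum = 4 + 3 + 4 + 1.5 + 1.5 + 1.5 + 2
= 17.5 beats


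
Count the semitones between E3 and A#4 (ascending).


Solution.
Absolute semitone position = octave×12 + chromatic position
E3: 3×12 + 4 = 40
A#4: 4×12 + 10 = 58
Difference = 58 - 40 = 18
= 18 semitones


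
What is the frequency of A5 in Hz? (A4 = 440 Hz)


Let's work it out.
f = 440 × 2^(n/12) where n = semitones from A4
A5: 12 semitones from A4
f = 440 × 2^(12/12)
f = 880.00 Hz


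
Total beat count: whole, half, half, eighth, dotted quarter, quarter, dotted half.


Let's work it out.
Beat values:
  whole = 4 beats
  half = 2 beats
  half = 2 beats
  eighth = 0.5 beats
  dotted quarter = 1.5 beats
  quarter = 1 beat
  dotted half = 3 beats
Sum = 4 + 2 + 2 + 0.5 + 1.5 + 1 + 3
= 14 beats


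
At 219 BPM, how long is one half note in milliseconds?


Let's work it out.
One quarter-note beat = 60000 / BPM = 60000 / 219 ms
Half note = 2 × quarter note
Duration = 2 × 60000 / 219 = 120000 / 219
= 547.9 ms


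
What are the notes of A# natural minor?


Let's work it out.
Natural minor scale pattern: W-H-W-W-H-W-W (2-1-2-2-1-2-2 semitones)
Starting from A#:
  A# + 2 semitones → B#
  B# + 1 semitone → C#
  C# + 2 semitones → D#
  D# + 2 semitones → E#
  E# + 1 semitone → F#
  F# + 2 semitones → G#
  G# + 2 semitones → A#
Scale = A# B# C# D# E# F# G#


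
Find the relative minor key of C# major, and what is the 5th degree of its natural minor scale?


The relative minor shares the major's key signature and starts on its 6th degree
6th degree = a major 6th above the tonic; a major 6th above C# is A#
→ relative minor of C# major is A# minor
A# natural minor scale: A# B# C# D# E# F# G#
= A# minor; 5th degree = E#


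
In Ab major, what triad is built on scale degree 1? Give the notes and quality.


Solution.
Ab major scale: Ab Bb C Db Eb F G
Diatonic triad on degree 1 stacks scale notes 1, 3, 5: Ab C Eb
Ab→C = 4 semitones; Ab→Eb = 7 semitones → major triad
= Ab C Eb (major)


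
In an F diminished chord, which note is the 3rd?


Reasoning:
Diminished triad = root + minor 3rd (3 semitones) + diminished 5th (6 semitones)
A triad on F stacks thirds, so the chord tones use letter names F-A-C
Root: F
Minor 3rd above F: Ab
Diminished 5th above F: Cb
The 3rd = Ab


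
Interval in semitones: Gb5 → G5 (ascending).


Working:
Absolute semitone position = octave×12 + chromatic position
Gb5: 5×12 + 6 = 66
G5: 5×12 + 7 = 67
Difference = 67 - 66 = 1
= 1 semitone


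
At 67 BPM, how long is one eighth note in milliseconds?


Working:
One quarter-note beat = 60000 / BPM = 60000 / 67 ms
Eighth note = 1/2 × quarter note
Duration = 1/2 × 60000 / 67 = 30000 / 67
= 447.8 ms


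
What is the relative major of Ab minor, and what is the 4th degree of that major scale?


Reasoning:
The relative major shares the key signature and is a minor 3rd above the minor tonic
A minor 3rd above Ab is Cb
→ relative major of Ab minor is Cb major
Cb major scale: Cb Db Eb Fb Gb Ab Bb
= Cb major; 4th degree = Fb


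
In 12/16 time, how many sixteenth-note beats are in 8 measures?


Solution.
Time signature 12/16: the bottom number 16 means the sixteenth note gets one count
The top number 12 means 12 sixteenth-note beats per measure
Total = 12 × 8 measures
= 96 sixteenth-note beats


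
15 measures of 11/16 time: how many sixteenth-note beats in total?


Reasoning:
Time signature 11/16: the bottom number 16 means the sixteenth note gets one count
The top number 11 means 11 sixteenth-note beats per measure
Total = 11 × 15 measures
= 165 sixteenth-note beats


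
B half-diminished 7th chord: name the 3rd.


Reasoning:
Half-diminished 7th chord = root + minor 3rd + diminished 5th + minor 7th
Seventh chords stack in thirds, so the letter names are B-D-F-A
Root: B
Minor 3rd above B: D
Diminished 5th above B: F
Minor 7th above B: A
The 3rd = D


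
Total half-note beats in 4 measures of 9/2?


Time signature 9/2: the bottom number 2 means the half note gets one count
The top number 9 means 9 half-note beats per measure
Total = 9 × 4 measures
= 36 half-note beats


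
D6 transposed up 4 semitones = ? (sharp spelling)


D6: chromatic position 2 in octave 6 → absolute = 6×12 + 2 = 74
Transpose up 4: 74 + 4 = 78
78 = 6×12 + 6 → F# in octave 6
Result = F#6


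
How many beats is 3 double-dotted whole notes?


Let's work it out.
Base whole note = 4 beats
Dot 1 adds half the previous value: +2
Dot 2 adds half the previous value: +1
One double-dotted whole = 4 + 2 + 1 = 7
3 of them = 3 × 7 = 21
= 21 beats


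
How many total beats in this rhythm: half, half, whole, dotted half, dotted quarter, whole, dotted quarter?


Let's work it out.
Beat values:
  half = 2 beats
  half = 2 beats
  whole = 4 beats
  dotted half = 3 beats
  dotted quarter = 1.5 beats
  whole = 4 beats
  dotted quarter = 1.5 beats
Sum = 2 + 2 + 4 + 3 + 1.5 + 4 + 1.5
= 18 beats


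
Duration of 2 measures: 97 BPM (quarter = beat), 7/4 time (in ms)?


Let's work it out.
Quarter-note beat duration = 60000 / 97 ms
Beats per measure (7/4) = 7
One measure = 7 × 60000 / 97 = 420000 / 97 ms
2 measures = 2 × 420000 / 97 = 840000 / 97
= 8659.8 ms


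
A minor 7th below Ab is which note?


Solution.
A 7th spans 7 letter names, so from A we land on B
A minor 7th = 10 semitones below Ab
Spell B at that pitch: Bb
= Bb


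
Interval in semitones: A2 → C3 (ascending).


Absolute semitone position = octave×12 + chromatic position
A2: 2×12 + 9 = 33
C3: 3×12 + 0 = 36
Difference = 36 - 33 = 3
= 3 semitones


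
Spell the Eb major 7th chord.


Let's work it out.
Major 7th chord = root + major 3rd + perfect 5th + major 7th
Seventh chords stack in thirds, so the letter names are E-G-B-D
Root: Eb
Major 3rd above Eb: G
Perfect 5th above Eb: Bb
Major 7th above Eb: D
Chord = Eb G Bb D


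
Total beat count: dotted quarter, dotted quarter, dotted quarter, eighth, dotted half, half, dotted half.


Step by step:
Beat values:
  dotted quarter = 1.5 beats
  dotted quarter = 1.5 beats
  dotted quarter = 1.5 beats
  eighth = 0.5 beats
  dotted half = 3 beats
  half = 2 beats
  dotted half = 3 beats
Sum = 1.5 + 1.5 + 1.5 + 0.5 + 3 + 2 + 3
= 13 beats


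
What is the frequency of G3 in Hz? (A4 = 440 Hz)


Reasoning:
f = 440 × 2^(n/12) where n = semitones from A4
G3: -14 semitones from A4
f = 440 × 2^(-14/12)
f = 196.00 Hz


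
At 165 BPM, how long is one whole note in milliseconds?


Step by step:
One quarter-note beat = 60000 / BPM = 60000 / 165 ms
Whole note = 4 × quarter note
Duration = 4 × 60000 / 165 = 240000 / 165
= 1454.5 ms
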